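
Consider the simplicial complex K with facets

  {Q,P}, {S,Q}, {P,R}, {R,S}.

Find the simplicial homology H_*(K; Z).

H_0 ≅ Z,  H_1 ≅ Z.

Fix the vertex order P < Q < R < S and write every simplex with vertices in increasing order. Then dim K = 1 and the simplices of K are:

  0-simplices (4): P, Q, R, S
  1-simplices (4): PQ, PR, QS, RS

giving chain groups C_0 ≅ Z^4, C_1 ≅ Z^4.

∂_1: C_1 → C_0 maps an edge to its endpoints' difference, ∂[p,q] = q − p. For instance
  ∂RS = S − R.
This gives a 4×4 integer matrix of rank 3; reducing to Smith normal form yields diagonal entries (1,1,1).

Reading off H_k = ker ∂_k / im ∂_{k+1}:

  H_0: rank C_0 − rank ∂_1 = 4 − 3 = 1, and the invariant factors of ∂_1 are all 1, so H_0 = Z.
  H_1: rank ker ∂_1 − rank ∂_2 = (4 − 3) − 0 = 1, and there is no ∂_2, so H_1 = Z.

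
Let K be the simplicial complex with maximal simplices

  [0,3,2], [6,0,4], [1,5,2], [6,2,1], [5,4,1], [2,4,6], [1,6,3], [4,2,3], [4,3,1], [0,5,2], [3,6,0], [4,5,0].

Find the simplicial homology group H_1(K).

Fix the vertex order 0 < 1 < 2 < 3 < 4 < 5 < 6 and write every simplex with vertices in increasing order. Then dim K = 2 and the simplices of K are:

  0-simplices (7): [0], [1], [2], [3], [4], [5], [6]
  1-simplices (18): [0,2], [0,3], [0,4], [0,5], [0,6], [1,2], [1,3], [1,4], [1,5], [1,6], [2,3], [2,4], [2,5], [2,6], [3,4], [3,6], [4,5], [4,6]
  2-simplices (12): [0,2,3], [0,2,5], [0,3,6], [0,4,5], [0,4,6], [1,2,5], [1,2,6], [1,3,4], [1,3,6], [1,4,5], [2,3,4], [2,4,6]

so the chain groups are C_0 ≅ Z^7, C_1 ≅ Z^18, C_2 ≅ Z^12.

∂_1: C_1 → C_0 sends each edge [p,q] (with p < q) to q − p. For instance
  ∂[4,6] = [6] − [4].
This gives a 7×18 integer matrix of rank 6; reducing to Smith normal form yields diagonal entries (1,1,1,1,1,1).

The boundary map ∂_2: C_2 → C_1 acts by ∂[p,q,r] = [q,r] − [p,r] + [p,q]. For instance
  ∂[1,4,5] = [4,5] − [1,5] + [1,4],
  ∂[2,3,4] = [3,4] − [2,4] + [2,3].
This gives a 18×12 integer matrix of rank 12; reducing to Smith normal form yields diagonal entries (1,1,1,1,1,1,1,1,1,1,1,2).

Now H_k = ker ∂_k / im ∂_{k+1}, so:

  H_1: rank ker ∂_1 − rank ∂_2 = (18 − 6) − 12 = 0, and ∂_2 has invariant factor 2 > 1, so H_1 = Z/2.

(K is a triangulation of the real projective plane RP^2.)

H_1 = Z/2.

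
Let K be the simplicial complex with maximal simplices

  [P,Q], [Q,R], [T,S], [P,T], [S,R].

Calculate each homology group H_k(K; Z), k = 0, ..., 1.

H_0 ≅ Z,  H_1 ≅ Z.

Take the total order P < Q < R < S < T on the vertex set. Then K (dimension 1) consists of the simplices:

  0-simplices (5): P, Q, R, S, T
  1-simplices (5): PQ, PT, QR, RS, ST

Hence C_0 ≅ Z^5, C_1 ≅ Z^5.

The boundary map ∂_1: C_1 → C_0 is given by ∂[p,q] = [q] − [p]. For instance
  ∂RS = S − R.
This gives a 5×5 integer matrix of rank 4; reducing to Smith normal form yields diagonal entries (1,1,1,1).

From H_k ≅ ker(∂_k) / im(∂_{k+1}) we obtain:

  H_0: rank C_0 − rank ∂_1 = 5 − 4 = 1, and the invariant factors of ∂_1 are all 1, so H_0 ≅ Z.
  H_1: rank ker ∂_1 − rank ∂_2 = (5 − 4) − 0 = 1, and there is no ∂_2, so H_1 ≅ Z.

As a check, the Euler characteristic is 5 − 5 = 0, which agrees with 1 − 1 = 0.
(K is a triangulation of the circle S^1.)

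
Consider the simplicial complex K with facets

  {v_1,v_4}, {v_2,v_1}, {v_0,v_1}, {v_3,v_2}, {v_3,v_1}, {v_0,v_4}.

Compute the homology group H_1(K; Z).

Order the vertices as v_0 < v_1 < v_2 < v_3 < v_4. Listing each simplex with vertices in this order, K has dimension 1 with simplices:

  0-simplices (5): [v_0], [v_1], [v_2], [v_3], [v_4]
  1-simplices (6): [v_0,v_1], [v_0,v_4], [v_1,v_2], [v_1,v_3], [v_1,v_4], [v_2,v_3]

giving chain groups C_0 ≅ Z^5, C_1 ≅ Z^6.

Boundary ∂_1: C_1 → C_0 is given by ∂[p,q] = [q] − [p].
The resulting 5×6 matrix has rank 4, and its Smith normal form has invariant factors (1,1,1,1).

Now H_k = ker ∂_k / im ∂_{k+1}, so:

  H_1: rank ker ∂_1 − rank ∂_2 = (6 − 4) − 0 = 2, and there is no ∂_2, so H_1 ≅ Z^2.

H_1 = Z^2.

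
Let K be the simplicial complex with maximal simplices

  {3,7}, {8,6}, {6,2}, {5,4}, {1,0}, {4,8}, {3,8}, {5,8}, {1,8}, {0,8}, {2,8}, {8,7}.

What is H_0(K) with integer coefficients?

H_0 ≅ Z.

We work with the vertex ordering 0 < 1 < 2 < 3 < 4 < 5 < 6 < 7 < 8. The simplices of K, each written with vertices in increasing order, are:

  0-simplices (9): [0], [1], [2], [3], [4], [5], [6], [7], [8]
  1-simplices (12): [0,1], [0,8], [1,8], [2,6], [2,8], [3,7], [3,8], [4,5], [4,8], [5,8], [6,8], [7,8]

so the chain groups are C_0 ≅ Z^9, C_1 ≅ Z^12.

Boundary ∂_1: C_1 → C_0 sends each edge [p,q] (with p < q) to q − p. For instance
  ∂[0,1] = [1] − [0].
The resulting 9×12 matrix has rank 8, and its Smith normal form has invariant factors (1,1,1,1,1,1,1,1).

Now H_k = ker ∂_k / im ∂_{k+1}, so:

  H_0: rank C_0 − rank ∂_1 = 9 − 8 = 1, and the invariant factors of ∂_1 are all 1, so H_0 ≅ Z.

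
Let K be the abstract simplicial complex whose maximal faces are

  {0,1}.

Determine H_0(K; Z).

H_0 ≅ Z.

We work with the vertex ordering 0 < 1. The simplices of K, each written with vertices in increasing order, are:

  0-simplices (2): [0], [1]
  1-simplices (1): [0,1]

giving chain groups C_0 ≅ Z^2, C_1 ≅ Z^1.

∂_1: C_1 → C_0 sends each edge [p,q] (with p < q) to q − p.
As a 2×1 matrix over Z this has rank 1, with invariant factors (1).

From H_k ≅ ker(∂_k) / im(∂_{k+1}) we obtain:

  H_0: rank C_0 − rank ∂_1 = 2 − 1 = 1, and the invariant factors of ∂_1 are all 1, so H_0 = Z.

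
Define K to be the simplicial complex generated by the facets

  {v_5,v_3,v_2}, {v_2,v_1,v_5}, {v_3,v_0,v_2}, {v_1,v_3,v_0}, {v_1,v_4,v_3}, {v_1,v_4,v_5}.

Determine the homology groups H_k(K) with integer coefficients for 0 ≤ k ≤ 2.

H_0 = Z,  H_1 = Z,  H_2 = 0.

We work with the vertex ordering v_0 < v_1 < v_2 < v_3 < v_4 < v_5. The simplices of K, each written with vertices in increasing order, are:

  0-simplices (6): [v_0], [v_1], [v_2], [v_3], [v_4], [v_5]
  1-simplices (12): [v_0,v_1], [v_0,v_2], [v_0,v_3], [v_1,v_2], [v_1,v_3], [v_1,v_4], [v_1,v_5], [v_2,v_3], [v_2,v_5], [v_3,v_4], [v_3,v_5], [v_4,v_5]
  2-simplices (6): [v_0,v_1,v_3], [v_0,v_2,v_3], [v_1,v_2,v_5], [v_1,v_3,v_4], [v_1,v_4,v_5], [v_2,v_3,v_5]

Hence C_0 ≅ Z^6, C_1 ≅ Z^12, C_2 ≅ Z^6.

∂_1: C_1 → C_0 is given by ∂[p,q] = [q] − [p]. For instance
  ∂[v_1,v_5] = [v_5] − [v_1].
As a 6×12 matrix over Z this has rank 5, with invariant factors (1,1,1,1,1).

∂_2: C_2 → C_1 sends each 2-simplex [p,q,r] to [q,r] − [p,r] + [p,q]. For instance
  ∂[v_1,v_4,v_5] = [v_4,v_5] − [v_1,v_5] + [v_1,v_4],
  ∂[v_0,v_2,v_3] = [v_2,v_3] − [v_0,v_3] + [v_0,v_2].
The 12×6 boundary matrix has rank 6 and Smith normal form diag(1,1,1,1,1,1).

Now H_k = ker ∂_k / im ∂_{k+1}, so:

  H_0: rank C_0 − rank ∂_1 = 6 − 5 = 1, and the invariant factors of ∂_1 are all 1, so H_0 = Z.
  H_1: rank ker ∂_1 − rank ∂_2 = (12 − 5) − 6 = 1, and the invariant factors of ∂_2 are all 1, so H_1 = Z.
  H_2: rank ker ∂_2 − rank ∂_3 = (6 − 6) − 0 = 0, and there is no ∂_3, so H_2 = 0.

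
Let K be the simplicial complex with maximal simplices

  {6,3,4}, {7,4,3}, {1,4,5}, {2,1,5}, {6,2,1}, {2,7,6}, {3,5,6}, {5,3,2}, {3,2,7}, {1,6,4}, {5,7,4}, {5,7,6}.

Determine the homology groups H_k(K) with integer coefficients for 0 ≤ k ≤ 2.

K has 7 vertices, 18 edges, 12 triangles.
rank ∂_0 = 0, rank ∂_1 = 6 ⇒ b_0 = 7 − 0 − 6 = 1; all invariant factors of ∂_1 are 1 so no torsion. So H_0 ≅ Z.
rank ∂_1 = 6, rank ∂_2 = 12 ⇒ b_1 = 18 − 6 − 12 = 0; ∂_2 has invariant factor(s) [2] giving torsion. So H_1 ≅ Z/2Z.
rank ∂_2 = 12, rank ∂_3 = 0 ⇒ b_2 = 12 − 12 − 0 = 0. So H_2 ≅ 0.

H_0 = Z,  H_1 = Z/2Z,  H_2 = 0.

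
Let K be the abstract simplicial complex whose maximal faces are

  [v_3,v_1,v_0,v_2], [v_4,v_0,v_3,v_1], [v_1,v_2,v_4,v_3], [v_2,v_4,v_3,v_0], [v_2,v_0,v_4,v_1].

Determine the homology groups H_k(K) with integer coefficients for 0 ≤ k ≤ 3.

Order the vertices as v_0 < v_1 < v_2 < v_3 < v_4. Listing each simplex with vertices in this order, K has dimension 3 with simplices:

  0-simplices (5): [v_0], [v_1], [v_2], [v_3], [v_4]
  1-simplices (10): [v_0,v_1], [v_0,v_2], [v_0,v_3], [v_0,v_4], [v_1,v_2], [v_1,v_3], [v_1,v_4], [v_2,v_3], [v_2,v_4], [v_3,v_4]
  2-simplices (10): [v_0,v_1,v_2], [v_0,v_1,v_3], [v_0,v_1,v_4], [v_0,v_2,v_3], [v_0,v_2,v_4], [v_0,v_3,v_4], [v_1,v_2,v_3], [v_1,v_2,v_4], [v_1,v_3,v_4], [v_2,v_3,v_4]
  3-simplices (5): [v_0,v_1,v_2,v_3], [v_0,v_1,v_2,v_4], [v_0,v_1,v_3,v_4], [v_0,v_2,v_3,v_4], [v_1,v_2,v_3,v_4]

giving chain groups C_0 ≅ Z^5, C_1 ≅ Z^10, C_2 ≅ Z^10, C_3 ≅ Z^5.

The boundary map ∂_1: C_1 → C_0 is given by ∂[p,q] = [q] − [p]. For instance
  ∂[v_1,v_4] = [v_4] − [v_1].
This gives a 5×10 integer matrix of rank 4; reducing to Smith normal form yields diagonal entries (1,1,1,1).

The boundary map ∂_2: C_2 → C_1 sends each 2-simplex [p,q,r] to [q,r] − [p,r] + [p,q]. For instance
  ∂[v_0,v_1,v_2] = [v_1,v_2] − [v_0,v_2] + [v_0,v_1],
  ∂[v_0,v_2,v_4] = [v_2,v_4] − [v_0,v_4] + [v_0,v_2].
As a 10×10 matrix over Z this has rank 6, with invariant factors (1,1,1,1,1,1).

Boundary ∂_3: C_3 → C_2 sends each 3-simplex σ to the alternating sum Σ_i (−1)^i (σ with its i-th vertex removed). For instance
  ∂[v_0,v_1,v_2,v_3] = [v_1,v_2,v_3] − [v_0,v_2,v_3] + [v_0,v_1,v_3] − [v_0,v_1,v_2],
  ∂[v_1,v_2,v_3,v_4] = [v_2,v_3,v_4] − [v_1,v_3,v_4] + [v_1,v_2,v_4] − [v_1,v_2,v_3].
The 10×5 boundary matrix has rank 4 and Smith normal form diag(1,1,1,1).

Now H_k = ker ∂_k / im ∂_{k+1}, so:

  H_0: rank C_0 − rank ∂_1 = 5 − 4 = 1, and the invariant factors of ∂_1 are all 1, so H_0 ≅ Z.
  H_1: rank ker ∂_1 − rank ∂_2 = (10 − 4) − 6 = 0, and the invariant factors of ∂_2 are all 1, so H_1 ≅ 0.
  H_2: rank ker ∂_2 − rank ∂_3 = (10 − 6) − 4 = 0, and the invariant factors of ∂_3 are all 1, so H_2 ≅ 0.
  H_3: rank ker ∂_3 − rank ∂_4 = (5 − 4) − 0 = 1, and there is no ∂_4, so H_3 ≅ Z.

H_0 ≅ Z,  H_1 = 0,  H_2 = 0,  H_3 ≅ Z.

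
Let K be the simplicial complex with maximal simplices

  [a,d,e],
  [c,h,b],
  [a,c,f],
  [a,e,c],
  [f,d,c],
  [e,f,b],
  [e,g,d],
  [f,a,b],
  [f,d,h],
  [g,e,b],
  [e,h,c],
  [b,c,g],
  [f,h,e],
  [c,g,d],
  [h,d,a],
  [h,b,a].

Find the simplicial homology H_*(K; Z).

Fix the vertex order a < b < c < d < e < f < g < h and write every simplex with vertices in increasing order. Then dim K = 2 and the simplices of K are:

  0-simplices (8): a, b, c, d, e, f, g, h
  1-simplices (24): ab, ac, ad, ae, af, ah, bc, be, bf, bg, bh, cd, ce, cf, cg, ch, de, df, dg, dh, ef, eg, eh, fh
  2-simplices (16): abf, abh, ace, acf, ade, adh, bcg, bch, bef, beg, cdf, cdg, ceh, deg, dfh, efh

so the chain groups are C_0 ≅ Z^8, C_1 ≅ Z^24, C_2 ≅ Z^16.

The boundary map ∂_1: C_1 → C_0 sends each edge [p,q] (with p < q) to q − p.
The 8×24 boundary matrix has rank 7 and Smith normal form diag(1,1,1,1,1,1,1).

The boundary map ∂_2: C_2 → C_1 acts by ∂[p,q,r] = [q,r] − [p,r] + [p,q]. For instance
  ∂ace = ce − ae + ac,
  ∂acf = cf − af + ac.
The 24×16 boundary matrix has rank 15 and Smith normal form diag(1,1,1,1,1,1,1,1,1,1,1,1,1,1,1).

Reading off H_k = ker ∂_k / im ∂_{k+1}:

  H_0: rank C_0 − rank ∂_1 = 8 − 7 = 1, and the invariant factors of ∂_1 are all 1, so H_0 ≅ Z.
  H_1: rank ker ∂_1 − rank ∂_2 = (24 − 7) − 15 = 2, and the invariant factors of ∂_2 are all 1, so H_1 ≅ Z^2.
  H_2: rank ker ∂_2 − rank ∂_3 = (16 − 15) − 0 = 1, and there is no ∂_3, so H_2 ≅ Z.

(K is a triangulation of the torus T^2.)

H_0 = Z,  H_1 = Z^2,  H_2 = Z.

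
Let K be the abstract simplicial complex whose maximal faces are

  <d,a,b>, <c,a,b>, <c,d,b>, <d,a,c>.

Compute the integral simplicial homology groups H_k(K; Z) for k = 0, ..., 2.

H_0 = Z,  H_1 = 0,  H_2 = Z.

Take the total order a < b < c < d on the vertex set. Then K (dimension 2) consists of the simplices:

  0-simplices (4): a, b, c, d
  1-simplices (6): ab, ac, ad, bc, bd, cd
  2-simplices (4): abc, abd, acd, bcd

giving chain groups C_0 ≅ Z^4, C_1 ≅ Z^6, C_2 ≅ Z^4.

The boundary map ∂_1: C_1 → C_0 maps an edge to its endpoints' difference, ∂[p,q] = q − p. For instance
  ∂ab = b − a.
The 4×6 boundary matrix has rank 3 and Smith normal form diag(1,1,1).

∂_2: C_2 → C_1 acts by ∂[p,q,r] = [q,r] − [p,r] + [p,q]. For instance
  ∂abc = bc − ac + ab,
  ∂abd = bd − ad + ab.
This gives a 6×4 integer matrix of rank 3; reducing to Smith normal form yields diagonal entries (1,1,1).

Computing H_k = (kernel of ∂_k) / (image of ∂_{k+1}):

  H_0: rank C_0 − rank ∂_1 = 4 − 3 = 1, and the invariant factors of ∂_1 are all 1, so H_0 ≅ Z.
  H_1: rank ker ∂_1 − rank ∂_2 = (6 − 3) − 3 = 0, and the invariant factors of ∂_2 are all 1, so H_1 ≅ 0.
  H_2: rank ker ∂_2 − rank ∂_3 = (4 − 3) − 0 = 1, and there is no ∂_3, so H_2 ≅ Z.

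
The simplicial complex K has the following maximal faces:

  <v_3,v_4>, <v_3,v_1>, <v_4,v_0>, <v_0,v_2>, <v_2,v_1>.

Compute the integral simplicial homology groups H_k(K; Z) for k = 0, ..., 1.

We work with the vertex ordering v_0 < v_1 < v_2 < v_3 < v_4. The simplices of K, each written with vertices in increasing order, are:

  0-simplices (5): [v_0], [v_1], [v_2], [v_3], [v_4]
  1-simplices (5): [v_0,v_2], [v_0,v_4], [v_1,v_2], [v_1,v_3], [v_3,v_4]

giving chain groups C_0 ≅ Z^5, C_1 ≅ Z^5.

The boundary map ∂_1: C_1 → C_0 is given by ∂[p,q] = [q] − [p]. For instance
  ∂[v_0,v_2] = [v_2] − [v_0].
This gives a 5×5 integer matrix of rank 4; reducing to Smith normal form yields diagonal entries (1,1,1,1).

From H_k ≅ ker(∂_k) / im(∂_{k+1}) we obtain:

  H_0: rank C_0 − rank ∂_1 = 5 − 4 = 1, and the invariant factors of ∂_1 are all 1, so H_0 = Z.
  H_1: rank ker ∂_1 − rank ∂_2 = (5 − 4) − 0 = 1, and there is no ∂_2, so H_1 = Z.

As a check, the Euler characteristic is 5 − 5 = 0, which agrees with 1 − 1 = 0.

H_0 = Z,  H_1 = Z.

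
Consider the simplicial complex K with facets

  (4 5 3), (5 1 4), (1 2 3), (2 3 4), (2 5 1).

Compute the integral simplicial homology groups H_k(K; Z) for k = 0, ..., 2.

H_0 = Z,  H_1 = Z,  H_2 = 0.

We work with the vertex ordering 1 < 2 < 3 < 4 < 5. The simplices of K, each written with vertices in increasing order, are:

  0-simplices (5): [1], [2], [3], [4], [5]
  1-simplices (10): [1,2], [1,3], [1,4], [1,5], [2,3], [2,4], [2,5], [3,4], [3,5], [4,5]
  2-simplices (5): [1,2,3], [1,2,5], [1,4,5], [2,3,4], [3,4,5]

giving chain groups C_0 ≅ Z^5, C_1 ≅ Z^10, C_2 ≅ Z^5.

Boundary ∂_1: C_1 → C_0 maps an edge to its endpoints' difference, ∂[p,q] = q − p.
This gives a 5×10 integer matrix of rank 4; reducing to Smith normal form yields diagonal entries (1,1,1,1).

∂_2: C_2 → C_1 acts by ∂[p,q,r] = [q,r] − [p,r] + [p,q]. For instance
  ∂[2,3,4] = [3,4] − [2,4] + [2,3],
  ∂[3,4,5] = [4,5] − [3,5] + [3,4].
This gives a 10×5 integer matrix of rank 5; reducing to Smith normal form yields diagonal entries (1,1,1,1,1).

Reading off H_k = ker ∂_k / im ∂_{k+1}:

  H_0: rank C_0 − rank ∂_1 = 5 − 4 = 1, and the invariant factors of ∂_1 are all 1, so H_0 ≅ Z.
  H_1: rank ker ∂_1 − rank ∂_2 = (10 − 4) − 5 = 1, and the invariant factors of ∂_2 are all 1, so H_1 ≅ Z.
  H_2: rank ker ∂_2 − rank ∂_3 = (5 − 5) − 0 = 0, and there is no ∂_3, so H_2 ≅ 0.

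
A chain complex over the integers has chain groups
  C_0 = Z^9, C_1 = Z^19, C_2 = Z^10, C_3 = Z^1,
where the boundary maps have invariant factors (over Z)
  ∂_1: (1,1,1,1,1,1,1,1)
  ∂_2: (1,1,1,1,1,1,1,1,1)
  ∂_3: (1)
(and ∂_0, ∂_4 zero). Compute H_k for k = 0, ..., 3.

H_0: b_0 = 9 − 0 − 8 = 1; torsion from ∂_1 factors > 1: none. So H_0 = Z.
H_1: b_1 = 19 − 8 − 9 = 2; torsion from ∂_2 factors > 1: none. So H_1 = Z^2.
H_2: b_2 = 10 − 9 − 1 = 0; torsion from ∂_3 factors > 1: none. So H_2 = 0.
H_3: b_3 = 1 − 1 − 0 = 0; torsion from ∂_4 factors > 1: none. So H_3 = 0.

H_0 = Z,  H_1 = Z^2,  H_2 = 0,  H_3 = 0.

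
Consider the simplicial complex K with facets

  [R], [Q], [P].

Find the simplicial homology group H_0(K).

Fix the vertex order P < Q < R and write every simplex with vertices in increasing order. Then dim K = 0 and the simplices of K are:

  0-simplices (3): P, Q, R

giving chain groups C_0 ≅ Z^3.

From H_k ≅ ker(∂_k) / im(∂_{k+1}) we obtain:

  H_0: rank C_0 − rank ∂_1 = 3 − 0 = 3, and there is no ∂_1, so H_0 ≅ Z^3.

H_0 ≅ Z^3.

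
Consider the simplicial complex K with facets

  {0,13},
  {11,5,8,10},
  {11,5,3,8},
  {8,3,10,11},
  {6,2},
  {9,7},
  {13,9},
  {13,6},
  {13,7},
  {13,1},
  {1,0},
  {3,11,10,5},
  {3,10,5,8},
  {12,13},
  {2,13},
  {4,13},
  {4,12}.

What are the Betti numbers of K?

b_0 = 2, b_1 = 4, b_2 = 0, b_3 = 1.

Order the vertices as 0 < 1 < 2 < 3 < 4 < 5 < 6 < 7 < 8 < 9 < 10 < 11 < 12 < 13. Listing each simplex with vertices in this order, K has dimension 3 with simplices:

  0-simplices (14): [0], [1], [2], [3], [4], [5], [6], [7], [8], [9], [10], [11], [12], [13]
  1-simplices (22): (22 of them)
  2-simplices (10): [3,5,8], [3,5,10], [3,5,11], [3,8,10], [3,8,11], [3,10,11], [5,8,10], [5,8,11], [5,10,11], [8,10,11]
  3-simplices (5): [3,5,8,10], [3,5,8,11], [3,5,10,11], [3,8,10,11], [5,8,10,11]

so the chain groups are C_0 ≅ Z^14, C_1 ≅ Z^22, C_2 ≅ Z^10, C_3 ≅ Z^5.

∂_1: C_1 → C_0 maps an edge to its endpoints' difference, ∂[p,q] = q − p.
The resulting 14×22 matrix has rank 12, and its Smith normal form has invariant factors (1,1,1,1,1,1,1,1,1,1,1,1).

∂_2: C_2 → C_1 acts by ∂[p,q,r] = [q,r] − [p,r] + [p,q]. For instance
  ∂[5,8,10] = [8,10] − [5,10] + [5,8],
  ∂[3,8,11] = [8,11] − [3,11] + [3,8].
The 22×10 boundary matrix has rank 6 and Smith normal form diag(1,1,1,1,1,1).

∂_3: C_3 → C_2 sends each 3-simplex σ to the alternating sum Σ_i (−1)^i (σ with its i-th vertex removed). For instance
  ∂[5,8,10,11] = [8,10,11] − [5,10,11] + [5,8,11] − [5,8,10],
  ∂[3,8,10,11] = [8,10,11] − [3,10,11] + [3,8,11] − [3,8,10].
The 10×5 boundary matrix has rank 4 and Smith normal form diag(1,1,1,1).

Computing H_k = (kernel of ∂_k) / (image of ∂_{k+1}):

  H_0: rank C_0 − rank ∂_1 = 14 − 12 = 2, and the invariant factors of ∂_1 are all 1, so H_0 = Z^2.
  H_1: rank ker ∂_1 − rank ∂_2 = (22 − 12) − 6 = 4, and the invariant factors of ∂_2 are all 1, so H_1 = Z^4.
  H_2: rank ker ∂_2 − rank ∂_3 = (10 − 6) − 4 = 0, and the invariant factors of ∂_3 are all 1, so H_2 = 0.
  H_3: rank ker ∂_3 − rank ∂_4 = (5 − 4) − 0 = 1, and there is no ∂_4, so H_3 = Z.

As a check, the Euler characteristic is 14 − 22 + 10 − 5 = -3, which agrees with 2 − 4 + 0 − 1 = -3.

Hence the Betti numbers are b_0 = 2, b_1 = 4, b_2 = 0, b_3 = 1.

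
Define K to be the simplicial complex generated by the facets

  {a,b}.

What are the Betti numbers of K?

Fix the vertex order a < b and write every simplex with vertices in increasing order. Then dim K = 1 and the simplices of K are:

  0-simplices (2): a, b
  1-simplices (1): ab

Hence C_0 ≅ Z^2, C_1 ≅ Z^1.

∂_1: C_1 → C_0 sends each edge [p,q] (with p < q) to q − p.
The resulting 2×1 matrix has rank 1, and its Smith normal form has invariant factors (1).

Now H_k = ker ∂_k / im ∂_{k+1}, so:

  H_0: rank C_0 − rank ∂_1 = 2 − 1 = 1, and the invariant factors of ∂_1 are all 1, so H_0 = Z.
  H_1: rank ker ∂_1 − rank ∂_2 = (1 − 1) − 0 = 0, and there is no ∂_2, so H_1 = 0.

Hence the Betti numbers are b_0 = 1, b_1 = 0.

b_0 = 1, b_1 = 0.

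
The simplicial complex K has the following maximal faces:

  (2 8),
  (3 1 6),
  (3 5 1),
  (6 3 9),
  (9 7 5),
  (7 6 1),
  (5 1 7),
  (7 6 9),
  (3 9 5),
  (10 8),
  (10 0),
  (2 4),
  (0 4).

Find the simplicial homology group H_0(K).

H_0 ≅ Z^2.

Order the vertices as 0 < 1 < 2 < 3 < 4 < 5 < 6 < 7 < 8 < 9 < 10. Listing each simplex with vertices in this order, K has dimension 2 with simplices:

  0-simplices (11): [0], [1], [2], [3], [4], [5], [6], [7], [8], [9], [10]
  1-simplices (17): [0,4], [0,10], [1,3], [1,5], [1,6], [1,7], [2,4], [2,8], [3,5], [3,6], [3,9], [5,7], [5,9], [6,7], [6,9], [7,9], [8,10]
  2-simplices (8): [1,3,5], [1,3,6], [1,5,7], [1,6,7], [3,5,9], [3,6,9], [5,7,9], [6,7,9]

Hence C_0 ≅ Z^11, C_1 ≅ Z^17, C_2 ≅ Z^8.

The boundary map ∂_1: C_1 → C_0 maps an edge to its endpoints' difference, ∂[p,q] = q − p. For instance
  ∂[2,4] = [4] − [2].
This gives a 11×17 integer matrix of rank 9; reducing to Smith normal form yields diagonal entries (1,1,1,1,1,1,1,1,1).

Boundary ∂_2: C_2 → C_1 maps a triangle to the signed sum of its edges. For instance
  ∂[1,3,5] = [3,5] − [1,5] + [1,3],
  ∂[1,3,6] = [3,6] − [1,6] + [1,3].
As a 17×8 matrix over Z this has rank 7, with invariant factors (1,1,1,1,1,1,1).

From H_k ≅ ker(∂_k) / im(∂_{k+1}) we obtain:

  H_0: rank C_0 − rank ∂_1 = 11 − 9 = 2, and the invariant factors of ∂_1 are all 1, so H_0 = Z^2.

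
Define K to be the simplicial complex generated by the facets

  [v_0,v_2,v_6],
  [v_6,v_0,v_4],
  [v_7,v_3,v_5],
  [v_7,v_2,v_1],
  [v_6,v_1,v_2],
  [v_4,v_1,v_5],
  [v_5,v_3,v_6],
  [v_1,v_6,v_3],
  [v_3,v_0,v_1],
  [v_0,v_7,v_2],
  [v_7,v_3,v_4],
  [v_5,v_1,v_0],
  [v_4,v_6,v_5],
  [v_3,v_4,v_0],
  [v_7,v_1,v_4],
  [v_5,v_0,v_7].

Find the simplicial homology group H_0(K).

Fix the vertex order v_0 < v_1 < v_2 < v_3 < v_4 < v_5 < v_6 < v_7 and write every simplex with vertices in increasing order. Then dim K = 2 and the simplices of K are:

  0-simplices (8): [v_0], [v_1], [v_2], [v_3], [v_4], [v_5], [v_6], [v_7]
  1-simplices (24): (24 of them)
  2-simplices (16): (16 of them)

so the chain groups are C_0 ≅ Z^8, C_1 ≅ Z^24, C_2 ≅ Z^16.

The boundary map ∂_1: C_1 → C_0 is given by ∂[p,q] = [q] − [p]. For instance
  ∂[v_4,v_5] = [v_5] − [v_4].
The resulting 8×24 matrix has rank 7, and its Smith normal form has invariant factors (1,1,1,1,1,1,1).

The boundary map ∂_2: C_2 → C_1 sends each 2-simplex [p,q,r] to [q,r] − [p,r] + [p,q]. For instance
  ∂[v_3,v_4,v_7] = [v_4,v_7] − [v_3,v_7] + [v_3,v_4],
  ∂[v_4,v_5,v_6] = [v_5,v_6] − [v_4,v_6] + [v_4,v_5].
The 24×16 boundary matrix has rank 15 and Smith normal form diag(1,1,1,1,1,1,1,1,1,1,1,1,1,1,1).

From H_k ≅ ker(∂_k) / im(∂_{k+1}) we obtain:

  H_0: rank C_0 − rank ∂_1 = 8 − 7 = 1, and the invariant factors of ∂_1 are all 1, so H_0 ≅ Z.

H_0 = Z.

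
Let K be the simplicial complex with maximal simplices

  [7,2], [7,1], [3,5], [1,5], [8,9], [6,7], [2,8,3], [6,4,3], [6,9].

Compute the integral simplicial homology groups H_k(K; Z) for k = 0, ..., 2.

Fix the vertex order 1 < 2 < 3 < 4 < 5 < 6 < 7 < 8 < 9 and write every simplex with vertices in increasing order. Then dim K = 2 and the simplices of K are:

  0-simplices (9): [1], [2], [3], [4], [5], [6], [7], [8], [9]
  1-simplices (13): [1,5], [1,7], [2,3], [2,7], [2,8], [3,4], [3,5], [3,6], [3,8], [4,6], [6,7], [6,9], [8,9]
  2-simplices (2): [2,3,8], [3,4,6]

Hence C_0 ≅ Z^9, C_1 ≅ Z^13, C_2 ≅ Z^2.

Boundary ∂_1: C_1 → C_0 maps an edge to its endpoints' difference, ∂[p,q] = q − p. For instance
  ∂[2,7] = [7] − [2].
The 9×13 boundary matrix has rank 8 and Smith normal form diag(1,1,1,1,1,1,1,1).

∂_2: C_2 → C_1 maps a triangle to the signed sum of its edges. For instance
  ∂[3,4,6] = [4,6] − [3,6] + [3,4],
  ∂[2,3,8] = [3,8] − [2,8] + [2,3].
The resulting 13×2 matrix has rank 2, and its Smith normal form has invariant factors (1,1).

Computing H_k = (kernel of ∂_k) / (image of ∂_{k+1}):

  H_0: rank C_0 − rank ∂_1 = 9 − 8 = 1, and the invariant factors of ∂_1 are all 1, so H_0 = Z.
  H_1: rank ker ∂_1 − rank ∂_2 = (13 − 8) − 2 = 3, and the invariant factors of ∂_2 are all 1, so H_1 = Z^3.
  H_2: rank ker ∂_2 − rank ∂_3 = (2 − 2) − 0 = 0, and there is no ∂_3, so H_2 = 0.

H_0 ≅ Z,  H_1 ≅ Z^3,  H_2 = 0.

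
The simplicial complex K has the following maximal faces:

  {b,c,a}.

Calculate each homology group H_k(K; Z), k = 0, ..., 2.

We work with the vertex ordering a < b < c. The simplices of K, each written with vertices in increasing order, are:

  0-simplices (3): a, b, c
  1-simplices (3): ab, ac, bc
  2-simplices (1): abc

so the chain groups are C_0 ≅ Z^3, C_1 ≅ Z^3, C_2 ≅ Z^1.

∂_1: C_1 → C_0 maps an edge to its endpoints' difference, ∂[p,q] = q − p. For instance
  ∂ab = b − a.
This gives a 3×3 integer matrix of rank 2; reducing to Smith normal form yields diagonal entries (1,1).

∂_2: C_2 → C_1 acts by ∂[p,q,r] = [q,r] − [p,r] + [p,q]. For instance
  ∂abc = bc − ac + ab.
As a 3×1 matrix over Z this has rank 1, with invariant factors (1).

From H_k ≅ ker(∂_k) / im(∂_{k+1}) we obtain:

  H_0: rank C_0 − rank ∂_1 = 3 − 2 = 1, and the invariant factors of ∂_1 are all 1, so H_0 ≅ Z.
  H_1: rank ker ∂_1 − rank ∂_2 = (3 − 2) − 1 = 0, and the invariant factors of ∂_2 are all 1, so H_1 ≅ 0.
  H_2: rank ker ∂_2 − rank ∂_3 = (1 − 1) − 0 = 0, and there is no ∂_3, so H_2 ≅ 0.

As a check, the Euler characteristic is 3 − 3 + 1 = 1, which agrees with 1 − 0 + 0 = 1.
(K is a triangulation of the 2-simplex.)

H_0 ≅ Z,  H_1 = 0,  H_2 = 0.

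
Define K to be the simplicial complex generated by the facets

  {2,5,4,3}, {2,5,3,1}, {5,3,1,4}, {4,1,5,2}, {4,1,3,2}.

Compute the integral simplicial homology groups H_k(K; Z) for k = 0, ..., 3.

H_0 = Z,  H_1 = 0,  H_2 = 0,  H_3 = Z.

Take the total order 1 < 2 < 3 < 4 < 5 on the vertex set. Then K (dimension 3) consists of the simplices:

  0-simplices (5): [1], [2], [3], [4], [5]
  1-simplices (10): [1,2], [1,3], [1,4], [1,5], [2,3], [2,4], [2,5], [3,4], [3,5], [4,5]
  2-simplices (10): [1,2,3], [1,2,4], [1,2,5], [1,3,4], [1,3,5], [1,4,5], [2,3,4], [2,3,5], [2,4,5], [3,4,5]
  3-simplices (5): [1,2,3,4], [1,2,3,5], [1,2,4,5], [1,3,4,5], [2,3,4,5]

giving chain groups C_0 ≅ Z^5, C_1 ≅ Z^10, C_2 ≅ Z^10, C_3 ≅ Z^5.

Boundary ∂_1: C_1 → C_0 sends each edge [p,q] (with p < q) to q − p.
The resulting 5×10 matrix has rank 4, and its Smith normal form has invariant factors (1,1,1,1).

The boundary map ∂_2: C_2 → C_1 acts by ∂[p,q,r] = [q,r] − [p,r] + [p,q]. For instance
  ∂[1,3,4] = [3,4] − [1,4] + [1,3],
  ∂[1,3,5] = [3,5] − [1,5] + [1,3].
This gives a 10×10 integer matrix of rank 6; reducing to Smith normal form yields diagonal entries (1,1,1,1,1,1).

Boundary ∂_3: C_3 → C_2 sends each 3-simplex σ to the alternating sum Σ_i (−1)^i (σ with its i-th vertex removed). For instance
  ∂[1,2,3,4] = [2,3,4] − [1,3,4] + [1,2,4] − [1,2,3],
  ∂[1,2,3,5] = [2,3,5] − [1,3,5] + [1,2,5] − [1,2,3].
As a 10×5 matrix over Z this has rank 4, with invariant factors (1,1,1,1).

Now H_k = ker ∂_k / im ∂_{k+1}, so:

  H_0: rank C_0 − rank ∂_1 = 5 − 4 = 1, and the invariant factors of ∂_1 are all 1, so H_0 = Z.
  H_1: rank ker ∂_1 − rank ∂_2 = (10 − 4) − 6 = 0, and the invariant factors of ∂_2 are all 1, so H_1 = 0.
  H_2: rank ker ∂_2 − rank ∂_3 = (10 − 6) − 4 = 0, and the invariant factors of ∂_3 are all 1, so H_2 = 0.
  H_3: rank ker ∂_3 − rank ∂_4 = (5 − 4) − 0 = 1, and there is no ∂_4, so H_3 = Z.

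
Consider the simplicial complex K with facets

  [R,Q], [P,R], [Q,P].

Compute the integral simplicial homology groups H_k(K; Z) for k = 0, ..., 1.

Take the total order P < Q < R on the vertex set. Then K (dimension 1) consists of the simplices:

  0-simplices (3): P, Q, R
  1-simplices (3): PQ, PR, QR

so the chain groups are C_0 ≅ Z^3, C_1 ≅ Z^3.

The boundary map ∂_1: C_1 → C_0 maps an edge to its endpoints' difference, ∂[p,q] = q − p. For instance
  ∂PR = R − P.
The 3×3 boundary matrix has rank 2 and Smith normal form diag(1,1).

From H_k ≅ ker(∂_k) / im(∂_{k+1}) we obtain:

  H_0: rank C_0 − rank ∂_1 = 3 − 2 = 1, and the invariant factors of ∂_1 are all 1, so H_0 ≅ Z.
  H_1: rank ker ∂_1 − rank ∂_2 = (3 − 2) − 0 = 1, and there is no ∂_2, so H_1 ≅ Z.

As a check, the Euler characteristic is 3 − 3 = 0, which agrees with 1 − 1 = 0.
(K is a triangulation of the circle S^1.)

H_0 = Z,  H_1 = Z.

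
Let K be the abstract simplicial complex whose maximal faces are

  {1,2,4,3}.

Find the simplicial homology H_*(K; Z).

Order the vertices as 1 < 2 < 3 < 4. Listing each simplex with vertices in this order, K has dimension 3 with simplices:

  0-simplices (4): [1], [2], [3], [4]
  1-simplices (6): [1,2], [1,3], [1,4], [2,3], [2,4], [3,4]
  2-simplices (4): [1,2,3], [1,2,4], [1,3,4], [2,3,4]
  3-simplices (1): [1,2,3,4]

so the chain groups are C_0 ≅ Z^4, C_1 ≅ Z^6, C_2 ≅ Z^4, C_3 ≅ Z^1.

Boundary ∂_1: C_1 → C_0 sends each edge [p,q] (with p < q) to q − p. For instance
  ∂[1,4] = [4] − [1].
The 4×6 boundary matrix has rank 3 and Smith normal form diag(1,1,1).

Boundary ∂_2: C_2 → C_1 acts by ∂[p,q,r] = [q,r] − [p,r] + [p,q]. For instance
  ∂[2,3,4] = [3,4] − [2,4] + [2,3],
  ∂[1,2,3] = [2,3] − [1,3] + [1,2].
The 6×4 boundary matrix has rank 3 and Smith normal form diag(1,1,1).

Boundary ∂_3: C_3 → C_2 sends each 3-simplex σ to the alternating sum Σ_i (−1)^i (σ with its i-th vertex removed). For instance
  ∂[1,2,3,4] = [2,3,4] − [1,3,4] + [1,2,4] − [1,2,3].
The 4×1 boundary matrix has rank 1 and Smith normal form diag(1).

Reading off H_k = ker ∂_k / im ∂_{k+1}:

  H_0: rank C_0 − rank ∂_1 = 4 − 3 = 1, and the invariant factors of ∂_1 are all 1, so H_0 ≅ Z.
  H_1: rank ker ∂_1 − rank ∂_2 = (6 − 3) − 3 = 0, and the invariant factors of ∂_2 are all 1, so H_1 ≅ 0.
  H_2: rank ker ∂_2 − rank ∂_3 = (4 − 3) − 1 = 0, and the invariant factors of ∂_3 are all 1, so H_2 ≅ 0.
  H_3: rank ker ∂_3 − rank ∂_4 = (1 − 1) − 0 = 0, and there is no ∂_4, so H_3 ≅ 0.

H_0 ≅ Z,  H_1 = 0,  H_2 = 0,  H_3 = 0.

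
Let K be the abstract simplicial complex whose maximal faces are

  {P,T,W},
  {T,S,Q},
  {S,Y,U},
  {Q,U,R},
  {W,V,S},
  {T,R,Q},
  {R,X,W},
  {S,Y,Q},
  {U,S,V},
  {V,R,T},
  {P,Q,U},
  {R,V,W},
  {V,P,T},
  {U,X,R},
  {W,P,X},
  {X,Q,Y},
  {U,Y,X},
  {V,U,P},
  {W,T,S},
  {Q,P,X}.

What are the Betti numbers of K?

Order the vertices as P < Q < R < S < T < U < V < W < X < Y. Listing each simplex with vertices in this order, K has dimension 2 with simplices:

  0-simplices (10): P, Q, R, S, T, U, V, W, X, Y
  1-simplices (30): PQ, PT, PU, PV, PW, PX, QR, QS, QT, QU, QX, QY, RT, RU, RV, RW, RX, ST, SU, SV, SW, SY, TV, TW, UV, UX, UY, VW, WX, XY
  2-simplices (20): PQU, PQX, PTV, PTW, PUV, PWX, QRT, QRU, QST, QSY, QXY, RTV, RUX, RVW, RWX, STW, SUV, SUY, SVW, UXY

so the chain groups are C_0 ≅ Z^10, C_1 ≅ Z^30, C_2 ≅ Z^20.

The boundary map ∂_1: C_1 → C_0 maps an edge to its endpoints' difference, ∂[p,q] = q − p. For instance
  ∂VW = W − V.
This gives a 10×30 integer matrix of rank 9; reducing to Smith normal form yields diagonal entries (1,1,1,1,1,1,1,1,1).

∂_2: C_2 → C_1 sends each 2-simplex [p,q,r] to [q,r] − [p,r] + [p,q]. For instance
  ∂SUV = UV − SV + SU,
  ∂PUV = UV − PV + PU.
As a 30×20 matrix over Z this has rank 20, with invariant factors (1,1,1,1,1,1,1,1,1,1,1,1,1,1,1,1,1,1,1,2).

Computing H_k = (kernel of ∂_k) / (image of ∂_{k+1}):

  H_0: rank C_0 − rank ∂_1 = 10 − 9 = 1, and the invariant factors of ∂_1 are all 1, so H_0 ≅ Z.
  H_1: rank ker ∂_1 − rank ∂_2 = (30 − 9) − 20 = 1, and ∂_2 has invariant factor 2 > 1, so H_1 ≅ Z ⊕ Z_2.
  H_2: rank ker ∂_2 − rank ∂_3 = (20 − 20) − 0 = 0, and there is no ∂_3, so H_2 ≅ 0.

As a check, the Euler characteristic is 10 − 30 + 20 = 0, which agrees with 1 − 1 + 0 = 0.

Hence the Betti numbers are b_0 = 1, b_1 = 1, b_2 = 0.

b_0 = 1, b_1 = 1, b_2 = 0.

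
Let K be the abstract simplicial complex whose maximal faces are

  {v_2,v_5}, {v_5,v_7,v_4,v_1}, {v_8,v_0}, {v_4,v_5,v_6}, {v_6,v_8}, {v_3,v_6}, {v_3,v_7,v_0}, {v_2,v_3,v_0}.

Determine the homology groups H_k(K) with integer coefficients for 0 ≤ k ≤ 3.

Order the vertices as v_0 < v_1 < v_2 < v_3 < v_4 < v_5 < v_6 < v_7 < v_8. Listing each simplex with vertices in this order, K has dimension 3 with simplices:

  0-simplices (9): [v_0], [v_1], [v_2], [v_3], [v_4], [v_5], [v_6], [v_7], [v_8]
  1-simplices (17): (17 of them)
  2-simplices (7): [v_0,v_2,v_3], [v_0,v_3,v_7], [v_1,v_4,v_5], [v_1,v_4,v_7], [v_1,v_5,v_7], [v_4,v_5,v_6], [v_4,v_5,v_7]
  3-simplices (1): [v_1,v_4,v_5,v_7]

Hence C_0 ≅ Z^9, C_1 ≅ Z^17, C_2 ≅ Z^7, C_3 ≅ Z^1.

∂_1: C_1 → C_0 is given by ∂[p,q] = [q] − [p].
The resulting 9×17 matrix has rank 8, and its Smith normal form has invariant factors (1,1,1,1,1,1,1,1).

∂_2: C_2 → C_1 maps a triangle to the signed sum of its edges. For instance
  ∂[v_4,v_5,v_7] = [v_5,v_7] − [v_4,v_7] + [v_4,v_5],
  ∂[v_1,v_4,v_7] = [v_4,v_7] − [v_1,v_7] + [v_1,v_4].
This gives a 17×7 integer matrix of rank 6; reducing to Smith normal form yields diagonal entries (1,1,1,1,1,1).

Boundary ∂_3: C_3 → C_2 sends each 3-simplex σ to the alternating sum Σ_i (−1)^i (σ with its i-th vertex removed). For instance
  ∂[v_1,v_4,v_5,v_7] = [v_4,v_5,v_7] − [v_1,v_5,v_7] + [v_1,v_4,v_7] − [v_1,v_4,v_5].
The resulting 7×1 matrix has rank 1, and its Smith normal form has invariant factors (1).

Now H_k = ker ∂_k / im ∂_{k+1}, so:

  H_0: rank C_0 − rank ∂_1 = 9 − 8 = 1, and the invariant factors of ∂_1 are all 1, so H_0 ≅ Z.
  H_1: rank ker ∂_1 − rank ∂_2 = (17 − 8) − 6 = 3, and the invariant factors of ∂_2 are all 1, so H_1 ≅ Z^3.
  H_2: rank ker ∂_2 − rank ∂_3 = (7 − 6) − 1 = 0, and the invariant factors of ∂_3 are all 1, so H_2 ≅ 0.
  H_3: rank ker ∂_3 − rank ∂_4 = (1 − 1) − 0 = 0, and there is no ∂_4, so H_3 ≅ 0.

H_0 ≅ Z,  H_1 ≅ Z^3,  H_2 = 0,  H_3 = 0.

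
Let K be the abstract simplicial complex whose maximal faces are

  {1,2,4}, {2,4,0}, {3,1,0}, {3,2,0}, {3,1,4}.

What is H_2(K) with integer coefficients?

H_2 = 0.

Take the total order 0 < 1 < 2 < 3 < 4 on the vertex set. Then K (dimension 2) consists of the simplices:

  0-simplices (5): [0], [1], [2], [3], [4]
  1-simplices (10): [0,1], [0,2], [0,3], [0,4], [1,2], [1,3], [1,4], [2,3], [2,4], [3,4]
  2-simplices (5): [0,1,3], [0,2,3], [0,2,4], [1,2,4], [1,3,4]

giving chain groups C_0 ≅ Z^5, C_1 ≅ Z^10, C_2 ≅ Z^5.

Boundary ∂_1: C_1 → C_0 is given by ∂[p,q] = [q] − [p]. For instance
  ∂[1,2] = [2] − [1].
As a 5×10 matrix over Z this has rank 4, with invariant factors (1,1,1,1).

The boundary map ∂_2: C_2 → C_1 sends each 2-simplex [p,q,r] to [q,r] − [p,r] + [p,q]. For instance
  ∂[1,2,4] = [2,4] − [1,4] + [1,2],
  ∂[1,3,4] = [3,4] − [1,4] + [1,3].
As a 10×5 matrix over Z this has rank 5, with invariant factors (1,1,1,1,1).

Computing H_k = (kernel of ∂_k) / (image of ∂_{k+1}):

  H_2: rank ker ∂_2 − rank ∂_3 = (5 − 5) − 0 = 0, and there is no ∂_3, so H_2 ≅ 0.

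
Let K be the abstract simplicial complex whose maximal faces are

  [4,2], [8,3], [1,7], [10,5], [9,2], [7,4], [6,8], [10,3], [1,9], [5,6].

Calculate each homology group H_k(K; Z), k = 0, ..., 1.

Order the vertices as 1 < 2 < 3 < 4 < 5 < 6 < 7 < 8 < 9 < 10. Listing each simplex with vertices in this order, K has dimension 1 with simplices:

  0-simplices (10): [1], [2], [3], [4], [5], [6], [7], [8], [9], [10]
  1-simplices (10): [1,7], [1,9], [2,4], [2,9], [3,8], [3,10], [4,7], [5,6], [5,10], [6,8]

giving chain groups C_0 ≅ Z^10, C_1 ≅ Z^10.

Boundary ∂_1: C_1 → C_0 is given by ∂[p,q] = [q] − [p]. For instance
  ∂[6,8] = [8] − [6].
The resulting 10×10 matrix has rank 8, and its Smith normal form has invariant factors (1,1,1,1,1,1,1,1).

Now H_k = ker ∂_k / im ∂_{k+1}, so:

  H_0: rank C_0 − rank ∂_1 = 10 − 8 = 2, and the invariant factors of ∂_1 are all 1, so H_0 ≅ Z^2.
  H_1: rank ker ∂_1 − rank ∂_2 = (10 − 8) − 0 = 2, and there is no ∂_2, so H_1 ≅ Z^2.

As a check, the Euler characteristic is 10 − 10 = 0, which agrees with 2 − 2 = 0.

H_0 ≅ Z^2,  H_1 ≅ Z^2.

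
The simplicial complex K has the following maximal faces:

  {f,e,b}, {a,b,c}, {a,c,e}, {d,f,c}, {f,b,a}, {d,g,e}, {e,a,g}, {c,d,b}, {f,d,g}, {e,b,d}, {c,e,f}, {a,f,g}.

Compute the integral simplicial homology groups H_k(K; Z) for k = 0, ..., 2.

We work with the vertex ordering a < b < c < d < e < f < g. The simplices of K, each written with vertices in increasing order, are:

  0-simplices (7): a, b, c, d, e, f, g
  1-simplices (18): ab, ac, ae, af, ag, bc, bd, be, bf, cd, ce, cf, de, df, dg, ef, eg, fg
  2-simplices (12): abc, abf, ace, aeg, afg, bcd, bde, bef, cdf, cef, deg, dfg

Hence C_0 ≅ Z^7, C_1 ≅ Z^18, C_2 ≅ Z^12.

The boundary map ∂_1: C_1 → C_0 maps an edge to its endpoints' difference, ∂[p,q] = q − p. For instance
  ∂de = e − d.
The resulting 7×18 matrix has rank 6, and its Smith normal form has invariant factors (1,1,1,1,1,1).

∂_2: C_2 → C_1 sends each 2-simplex [p,q,r] to [q,r] − [p,r] + [p,q]. For instance
  ∂bef = ef − bf + be,
  ∂afg = fg − ag + af.
The resulting 18×12 matrix has rank 12, and its Smith normal form has invariant factors (1,1,1,1,1,1,1,1,1,1,1,2).

From H_k ≅ ker(∂_k) / im(∂_{k+1}) we obtain:

  H_0: rank C_0 − rank ∂_1 = 7 − 6 = 1, and the invariant factors of ∂_1 are all 1, so H_0 ≅ Z.
  H_1: rank ker ∂_1 − rank ∂_2 = (18 − 6) − 12 = 0, and ∂_2 has invariant factor 2 > 1, so H_1 ≅ Z/2Z.
  H_2: rank ker ∂_2 − rank ∂_3 = (12 − 12) − 0 = 0, and there is no ∂_3, so H_2 ≅ 0.

As a check, the Euler characteristic is 7 − 18 + 12 = 1, which agrees with 1 − 0 + 0 = 1.

H_0 = Z,  H_1 = Z/2Z,  H_2 = 0.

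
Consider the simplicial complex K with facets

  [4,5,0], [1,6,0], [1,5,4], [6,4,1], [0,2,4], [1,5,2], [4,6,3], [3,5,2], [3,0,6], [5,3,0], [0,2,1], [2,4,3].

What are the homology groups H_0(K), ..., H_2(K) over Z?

H_0 = Z,  H_1 = Z/2,  H_2 = 0.

K has 7 vertices, 18 edges, 12 triangles.
rank ∂_0 = 0, rank ∂_1 = 6 ⇒ b_0 = 7 − 0 − 6 = 1; all invariant factors of ∂_1 are 1 so no torsion. So H_0 ≅ Z.
rank ∂_1 = 6, rank ∂_2 = 12 ⇒ b_1 = 18 − 6 − 12 = 0; ∂_2 has invariant factor(s) [2] giving torsion. So H_1 ≅ Z/2.
rank ∂_2 = 12, rank ∂_3 = 0 ⇒ b_2 = 12 − 12 − 0 = 0. So H_2 ≅ 0.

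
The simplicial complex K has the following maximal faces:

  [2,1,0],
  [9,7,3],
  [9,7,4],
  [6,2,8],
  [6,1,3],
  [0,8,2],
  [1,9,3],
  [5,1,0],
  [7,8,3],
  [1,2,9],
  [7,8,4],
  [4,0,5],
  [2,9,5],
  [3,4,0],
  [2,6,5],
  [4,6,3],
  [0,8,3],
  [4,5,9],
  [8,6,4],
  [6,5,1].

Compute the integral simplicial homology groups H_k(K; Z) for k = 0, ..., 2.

We work with the vertex ordering 0 < 1 < 2 < 3 < 4 < 5 < 6 < 7 < 8 < 9. The simplices of K, each written with vertices in increasing order, are:

  0-simplices (10): [0], [1], [2], [3], [4], [5], [6], [7], [8], [9]
  1-simplices (30): (30 of them)
  2-simplices (20): (20 of them)

so the chain groups are C_0 ≅ Z^10, C_1 ≅ Z^30, C_2 ≅ Z^20.

The boundary map ∂_1: C_1 → C_0 maps an edge to its endpoints' difference, ∂[p,q] = q − p.
This gives a 10×30 integer matrix of rank 9; reducing to Smith normal form yields diagonal entries (1,1,1,1,1,1,1,1,1).

Boundary ∂_2: C_2 → C_1 acts by ∂[p,q,r] = [q,r] − [p,r] + [p,q]. For instance
  ∂[4,5,9] = [5,9] − [4,9] + [4,5],
  ∂[1,3,9] = [3,9] − [1,9] + [1,3].
The 30×20 boundary matrix has rank 20 and Smith normal form diag(1,1,1,1,1,1,1,1,1,1,1,1,1,1,1,1,1,1,1,2).

Reading off H_k = ker ∂_k / im ∂_{k+1}:

  H_0: rank C_0 − rank ∂_1 = 10 − 9 = 1, and the invariant factors of ∂_1 are all 1, so H_0 = Z.
  H_1: rank ker ∂_1 − rank ∂_2 = (30 − 9) − 20 = 1, and ∂_2 has invariant factor 2 > 1, so H_1 = Z ⊕ Z_2.
  H_2: rank ker ∂_2 − rank ∂_3 = (20 − 20) − 0 = 0, and there is no ∂_3, so H_2 = 0.

As a check, the Euler characteristic is 10 − 30 + 20 = 0, which agrees with 1 − 1 + 0 = 0.

H_0 = Z,  H_1 = Z ⊕ Z_2,  H_2 = 0.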